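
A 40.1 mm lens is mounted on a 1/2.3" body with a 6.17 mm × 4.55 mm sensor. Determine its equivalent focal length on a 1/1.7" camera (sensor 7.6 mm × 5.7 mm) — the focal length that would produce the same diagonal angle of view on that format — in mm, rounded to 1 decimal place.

49.7 mm

Sensor diagonal = √(6.17² + 4.55²) = √58.7714 ≈ 7.6663 mm.
Sensor diagonal = √(7.6² + 5.7²) = √90.2500 ≈ 9.5000 mm.
Equal angle of view means equal diagonal/f ratio, so f₂ = f₁ · (diagonal₂/diagonal₁) = 40.1 × 9.5000/7.6663.
f₂ = 40.1 × 1.23920 ≈ 49.692 mm.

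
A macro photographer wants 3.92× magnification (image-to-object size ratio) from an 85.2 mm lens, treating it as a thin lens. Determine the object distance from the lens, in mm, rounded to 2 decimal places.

With m = dᵢ/dₒ and 1/f = 1/dₒ + 1/dᵢ, substituting dᵢ = m·dₒ gives 1/f = (1 + 1/m)/dₒ, hence dₒ = f·(1 + 1/m).
dₒ = 85.2 × (1 + 1/3.92) = 85.2 × 1.25510 ≈ 106.935 mm.

106.93 mm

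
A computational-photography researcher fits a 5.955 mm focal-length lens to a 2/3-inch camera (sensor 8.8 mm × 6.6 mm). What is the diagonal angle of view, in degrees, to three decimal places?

85.451°

Sensor diagonal = √(8.8² + 6.6²) = √121.0000 ≈ 11.0000 mm.
Angle of view α = 2·arctan(d/2f) with d = 11.0000 mm and f = 5.955 mm.
d/2f = 0.92359; arctan(0.92359) ≈ 42.7254°, so α ≈ 85.4507°.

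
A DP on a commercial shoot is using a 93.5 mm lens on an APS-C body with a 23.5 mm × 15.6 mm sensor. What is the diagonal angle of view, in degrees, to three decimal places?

17.155°

Sensor diagonal = √(23.5² + 15.6²) = √795.6100 ≈ 28.2066 mm.
Angle of view α = 2·arctan(d/2f) with d = 28.2066 mm and f = 93.5 mm.
d/2f = 0.15084; arctan(0.15084) ≈ 8.5777°, so α ≈ 17.1553°.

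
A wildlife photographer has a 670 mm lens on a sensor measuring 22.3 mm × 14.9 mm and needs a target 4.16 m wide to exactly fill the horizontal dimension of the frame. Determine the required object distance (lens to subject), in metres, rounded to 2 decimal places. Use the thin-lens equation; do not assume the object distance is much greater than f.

W: 4.16 m = 4160 mm.
Magnification m = w/W = dᵢ/dₒ; combined with 1/f = 1/dₒ + 1/dᵢ this gives dₒ = f·(1 + W/w).
dₒ = 670 mm × (1 + 4160/22.3) = 670 × 187.5471 ≈ 125656.547 mm = 125.657 m.

125.66 m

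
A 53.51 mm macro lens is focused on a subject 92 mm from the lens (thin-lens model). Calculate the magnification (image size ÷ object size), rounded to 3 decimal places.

1.390×

Thin lens: 1/f = 1/dₒ + 1/dᵢ → 1/dᵢ = 1/53.51 − 1/92 = 0.0078185 mm⁻¹, so dᵢ ≈ 127.9013 mm.
Magnification m = dᵢ/dₒ = 127.9013/92 ≈ 1.39023.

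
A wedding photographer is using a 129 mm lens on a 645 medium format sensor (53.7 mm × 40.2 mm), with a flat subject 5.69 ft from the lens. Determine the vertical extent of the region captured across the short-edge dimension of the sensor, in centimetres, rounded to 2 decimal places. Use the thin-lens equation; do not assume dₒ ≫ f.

dₒ: 5.69 ft × 304.8 mm/ft = 1734.31 mm.
Similar triangles through the lens centre give W/dₒ = h/dᵢ; with 1/f = 1/dₒ + 1/dᵢ this gives W = h·(dₒ − f)/f.
W = 40.2 mm × (1734.31 − 129) / 129 = 40.2 × 12.4443 ≈ 500.260 mm = 50.026 cm.

50.03 cm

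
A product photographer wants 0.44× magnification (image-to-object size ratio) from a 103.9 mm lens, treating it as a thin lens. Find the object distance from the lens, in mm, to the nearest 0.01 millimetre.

340.04 mm

With m = dᵢ/dₒ and 1/f = 1/dₒ + 1/dᵢ, substituting dᵢ = m·dₒ gives 1/f = (1 + 1/m)/dₒ, hence dₒ = f·(1 + 1/m).
dₒ = 103.9 × (1 + 1/0.44) = 103.9 × 3.27273 ≈ 340.036 mm.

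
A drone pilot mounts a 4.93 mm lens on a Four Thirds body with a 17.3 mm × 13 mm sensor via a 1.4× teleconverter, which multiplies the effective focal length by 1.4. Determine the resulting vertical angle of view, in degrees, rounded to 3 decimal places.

86.564°

Effective focal length f = 4.93 × 1.4 = 6.902 mm.
α = 2·arctan(13 / (2 × 6.902)) = 2·arctan(0.94176) ≈ 86.5638°.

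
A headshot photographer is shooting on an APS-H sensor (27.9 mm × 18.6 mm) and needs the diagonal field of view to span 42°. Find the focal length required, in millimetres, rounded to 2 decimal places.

43.68 mm

Sensor diagonal = √(27.9² + 18.6²) = √1124.3700 ≈ 33.5316 mm.
From α = 2·arctan(d/2f) we get f = d / (2·tan(α/2)).
With d = 33.5316 mm and α/2 = 21°, tan(α/2) ≈ 0.38386, so f ≈ 33.5316 / 0.76773 ≈ 43.6764 mm.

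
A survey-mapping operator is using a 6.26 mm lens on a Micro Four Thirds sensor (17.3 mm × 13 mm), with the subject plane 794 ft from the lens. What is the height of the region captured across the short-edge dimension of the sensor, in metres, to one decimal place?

dₒ: 794 ft × 304.8 mm/ft = 242011.19 mm.
Similar triangles through the lens centre give W/dₒ = h/dᵢ; with 1/f = 1/dₒ + 1/dᵢ this gives W = h·(dₒ − f)/f.
W = 13 mm × (242011 − 6.26) / 6.26 = 13 × 38658.9349 ≈ 502566.153 mm = 502.566 m.

502.6 m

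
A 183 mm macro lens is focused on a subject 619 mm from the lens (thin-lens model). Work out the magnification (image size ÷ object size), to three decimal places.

Thin lens: 1/f = 1/dₒ + 1/dᵢ → 1/dᵢ = 1/183 − 1/619 = 0.0038490 mm⁻¹, so dᵢ ≈ 259.8096 mm.
Magnification m = dᵢ/dₒ = 259.8096/619 ≈ 0.41972.

0.420×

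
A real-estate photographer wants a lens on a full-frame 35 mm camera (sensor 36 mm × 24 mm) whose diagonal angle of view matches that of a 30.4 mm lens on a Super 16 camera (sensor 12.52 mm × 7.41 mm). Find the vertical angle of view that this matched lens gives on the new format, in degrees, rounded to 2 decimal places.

Sensor diagonal = √(12.52² + 7.41²) = √211.6585 ≈ 14.5485 mm.
Sensor diagonal = √(36² + 24²) = √1872.0000 ≈ 43.2666 mm.
Equal diagonal AOV ⇒ f₂ = f₁ · 43.2666/14.5485 = 30.4 × 2.97396 ≈ 90.4084 mm.
Vertical AOV on the new format = 2·arctan(24 / (2 × 90.4084)) = 2·arctan(0.13273) ≈ 15.1215°.

15.12°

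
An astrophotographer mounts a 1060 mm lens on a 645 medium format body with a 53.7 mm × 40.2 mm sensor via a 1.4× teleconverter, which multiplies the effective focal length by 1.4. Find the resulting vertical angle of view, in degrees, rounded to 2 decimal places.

Effective focal length f = 1060 × 1.4 = 1484 mm.
α = 2·arctan(40.2 / (2 × 1484)) = 2·arctan(0.01354) ≈ 1.5520°.

1.55°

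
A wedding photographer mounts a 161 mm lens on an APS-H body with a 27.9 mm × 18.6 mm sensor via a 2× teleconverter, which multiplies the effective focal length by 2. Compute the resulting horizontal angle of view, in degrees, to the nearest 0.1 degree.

Effective focal length f = 161 × 2 = 322 mm.
α = 2·arctan(27.9 / (2 × 322)) = 2·arctan(0.04332) ≈ 4.9613°.

5.0°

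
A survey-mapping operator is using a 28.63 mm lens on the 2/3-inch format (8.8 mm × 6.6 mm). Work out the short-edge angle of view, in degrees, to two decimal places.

13.15°

Angle of view α = 2·arctan(h/2f) with h = 6.6 mm and f = 28.63 mm.
h/2f = 0.11526; arctan(0.11526) ≈ 6.5751°, so α ≈ 13.1502°.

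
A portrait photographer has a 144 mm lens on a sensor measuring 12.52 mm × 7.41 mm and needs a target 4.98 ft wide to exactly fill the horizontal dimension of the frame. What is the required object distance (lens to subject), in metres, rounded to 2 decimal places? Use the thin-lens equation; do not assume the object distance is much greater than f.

W: 4.98 ft × 304.8 mm/ft = 1517.90 mm.
Magnification m = w/W = dᵢ/dₒ; combined with 1/f = 1/dₒ + 1/dᵢ this gives dₒ = f·(1 + W/w).
dₒ = 144 mm × (1 + 1517.9/12.52) = 144 × 122.2383 ≈ 17602.320 mm = 17.6023 m.

17.60 m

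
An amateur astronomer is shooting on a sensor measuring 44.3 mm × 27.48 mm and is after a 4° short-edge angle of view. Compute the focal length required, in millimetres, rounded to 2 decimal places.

393.46 mm

From α = 2·arctan(h/2f) we get f = h / (2·tan(α/2)).
With h = 27.48 mm and α/2 = 2°, tan(α/2) ≈ 0.03492, so f ≈ 27.48 / 0.06984 ≈ 393.4621 mm.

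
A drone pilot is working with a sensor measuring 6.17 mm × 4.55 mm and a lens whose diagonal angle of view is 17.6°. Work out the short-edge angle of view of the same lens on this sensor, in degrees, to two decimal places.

10.50°

Sensor diagonal = √(6.17² + 4.55²) = √58.7714 ≈ 7.6663 mm.
From the diagonal AOV: f = 7.6663 / (2·tan(8.8°)) = 7.6663 / 0.30962 ≈ 24.7605 mm.
Short-edge AOV = 2·arctan(4.55 / (2 × 24.7605)) = 2·arctan(0.09188) ≈ 10.4992°.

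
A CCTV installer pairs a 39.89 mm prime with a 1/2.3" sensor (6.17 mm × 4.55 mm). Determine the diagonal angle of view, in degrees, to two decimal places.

10.98°

Sensor diagonal = √(6.17² + 4.55²) = √58.7714 ≈ 7.6663 mm.
Angle of view α = 2·arctan(d/2f) with d = 7.6663 mm and f = 39.89 mm.
d/2f = 0.09609; arctan(0.09609) ≈ 5.4888°, so α ≈ 10.9777°.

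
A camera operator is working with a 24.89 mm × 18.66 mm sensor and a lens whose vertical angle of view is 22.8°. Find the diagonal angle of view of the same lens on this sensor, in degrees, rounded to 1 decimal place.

37.2°

From the vertical AOV: f = 18.66 / (2·tan(11.4°)) = 18.66 / 0.40327 ≈ 46.2716 mm.
Sensor diagonal = √(24.89² + 18.66²) = √967.7077 ≈ 31.1080 mm.
Diagonal AOV = 2·arctan(31.1080 / (2 × 46.2716)) = 2·arctan(0.33615) ≈ 37.1597°.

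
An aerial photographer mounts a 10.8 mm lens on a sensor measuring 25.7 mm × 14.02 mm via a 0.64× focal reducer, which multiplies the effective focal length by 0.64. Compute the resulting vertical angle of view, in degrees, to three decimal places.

90.807°

Effective focal length f = 10.8 × 0.64 = 6.912 mm.
α = 2·arctan(14.02 / (2 × 6.912)) = 2·arctan(1.01418) ≈ 90.8066°.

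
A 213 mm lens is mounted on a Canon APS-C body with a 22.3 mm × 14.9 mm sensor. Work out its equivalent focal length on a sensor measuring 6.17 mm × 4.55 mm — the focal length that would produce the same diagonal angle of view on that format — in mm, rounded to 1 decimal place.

Sensor diagonal = √(22.3² + 14.9²) = √719.3000 ≈ 26.8198 mm.
Sensor diagonal = √(6.17² + 4.55²) = √58.7714 ≈ 7.6663 mm.
Equal angle of view means equal diagonal/f ratio, so f₂ = f₁ · (diagonal₂/diagonal₁) = 213 × 7.6663/26.8198.
f₂ = 213 × 0.28584 ≈ 60.885 mm.

60.9 mm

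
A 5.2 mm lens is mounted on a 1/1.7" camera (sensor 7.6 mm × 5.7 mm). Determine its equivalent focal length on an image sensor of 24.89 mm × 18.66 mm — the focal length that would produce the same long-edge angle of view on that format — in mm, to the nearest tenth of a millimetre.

Equal angle of view means equal width/f ratio, so f₂ = f₁ · (width₂/width₁) = 5.2 × 24.89/7.6.
f₂ = 5.2 × 3.27500 ≈ 17.030 mm.

17.0 mm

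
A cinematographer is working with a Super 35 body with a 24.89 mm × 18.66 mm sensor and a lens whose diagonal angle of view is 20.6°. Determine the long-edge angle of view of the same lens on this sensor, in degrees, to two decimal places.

Sensor diagonal = √(24.89² + 18.66²) = √967.7077 ≈ 31.1080 mm.
From the diagonal AOV: f = 31.1080 / (2·tan(10.3°)) = 31.1080 / 0.36346 ≈ 85.5881 mm.
Long-edge AOV = 2·arctan(24.89 / (2 × 85.5881)) = 2·arctan(0.14541) ≈ 16.5463°.

16.55°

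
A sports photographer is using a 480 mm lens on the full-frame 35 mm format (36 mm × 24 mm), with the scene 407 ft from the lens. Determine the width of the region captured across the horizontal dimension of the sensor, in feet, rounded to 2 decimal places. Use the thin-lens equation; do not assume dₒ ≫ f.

30.41 ft

dₒ: 407 ft × 304.8 mm/ft = 124053.60 mm.
Similar triangles through the lens centre give W/dₒ = w/dᵢ; with 1/f = 1/dₒ + 1/dᵢ this gives W = w·(dₒ − f)/f.
W = 36 mm × (124054 − 480) / 480 = 36 × 257.4450 ≈ 9268.020 mm = 9268.020/304.8 ft = 30.4069 ft.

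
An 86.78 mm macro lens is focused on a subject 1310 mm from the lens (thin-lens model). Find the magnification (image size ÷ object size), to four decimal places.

0.0709×

Thin lens: 1/f = 1/dₒ + 1/dᵢ → 1/dᵢ = 1/86.78 − 1/1310 = 0.0107600 mm⁻¹, so dᵢ ≈ 92.9365 mm.
Magnification m = dᵢ/dₒ = 92.9365/1310 ≈ 0.07094.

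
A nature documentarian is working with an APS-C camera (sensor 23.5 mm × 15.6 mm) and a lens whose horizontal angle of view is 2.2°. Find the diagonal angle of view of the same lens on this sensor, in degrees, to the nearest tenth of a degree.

From the horizontal AOV: f = 23.5 / (2·tan(1.1°)) = 23.5 / 0.03840 ≈ 611.9479 mm.
Sensor diagonal = √(23.5² + 15.6²) = √795.6100 ≈ 28.2066 mm.
Diagonal AOV = 2·arctan(28.2066 / (2 × 611.9479)) = 2·arctan(0.02305) ≈ 2.6405°.

2.6°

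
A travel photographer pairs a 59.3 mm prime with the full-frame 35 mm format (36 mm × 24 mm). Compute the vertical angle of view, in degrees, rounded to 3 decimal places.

22.880°

Angle of view α = 2·arctan(h/2f) with h = 24 mm and f = 59.3 mm.
h/2f = 0.20236; arctan(0.20236) ≈ 11.4399°, so α ≈ 22.8799°.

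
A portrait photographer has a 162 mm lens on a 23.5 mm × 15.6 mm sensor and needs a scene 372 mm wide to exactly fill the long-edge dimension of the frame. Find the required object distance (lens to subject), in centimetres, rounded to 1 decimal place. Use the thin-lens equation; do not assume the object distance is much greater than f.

Magnification m = w/W = dᵢ/dₒ; combined with 1/f = 1/dₒ + 1/dᵢ this gives dₒ = f·(1 + W/w).
dₒ = 162 mm × (1 + 372/23.5) = 162 × 16.8298 ≈ 2726.426 mm = 272.643 cm.

272.6 cm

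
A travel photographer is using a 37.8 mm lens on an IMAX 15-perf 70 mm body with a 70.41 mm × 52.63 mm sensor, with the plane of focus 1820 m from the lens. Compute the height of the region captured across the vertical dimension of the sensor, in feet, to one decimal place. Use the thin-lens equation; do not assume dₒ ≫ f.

dₒ: 1820 m = 1.82e+06 mm.
Similar triangles through the lens centre give W/dₒ = h/dᵢ; with 1/f = 1/dₒ + 1/dᵢ this gives W = h·(dₒ − f)/f.
W = 52.63 mm × (1.82e+06 − 37.8) / 37.8 = 52.63 × 48147.1481 ≈ 2533984.407 mm = 2533984.407/304.8 ft = 8313.6 ft.

8313.6 ft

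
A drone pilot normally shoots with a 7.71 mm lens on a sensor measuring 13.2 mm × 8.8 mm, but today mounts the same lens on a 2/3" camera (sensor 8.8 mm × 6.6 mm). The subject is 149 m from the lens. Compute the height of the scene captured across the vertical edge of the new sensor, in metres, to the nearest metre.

128 m

The focal length stays 7.71 mm; the relevant sensor dimension is now h = 6.6 mm. Object distance dₒ = 149 m = 149000 mm.
Thin-lens field height W = h·(dₒ − f)/f = 6.6 × (149000 − 7.71)/7.71 ≈ 127542.038 mm = 127.542 m.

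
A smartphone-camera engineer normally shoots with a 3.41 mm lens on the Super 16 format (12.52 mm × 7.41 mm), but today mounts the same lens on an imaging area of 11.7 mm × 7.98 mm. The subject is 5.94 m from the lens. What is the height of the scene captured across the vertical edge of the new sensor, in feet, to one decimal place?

The focal length stays 3.41 mm; the relevant sensor dimension is now h = 7.98 mm. Object distance dₒ = 5.94 m = 5940 mm.
Thin-lens field height W = h·(dₒ − f)/f = 7.98 × (5940 − 3.41)/3.41 ≈ 13892.665 mm = 13892.665/304.8 ft = 45.5796 ft.

45.6 ft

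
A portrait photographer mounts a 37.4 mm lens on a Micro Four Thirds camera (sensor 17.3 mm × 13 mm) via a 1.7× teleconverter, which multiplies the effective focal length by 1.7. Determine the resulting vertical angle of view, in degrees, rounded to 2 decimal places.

11.67°

Effective focal length f = 37.4 × 1.7 = 63.58 mm.
α = 2·arctan(13 / (2 × 63.58)) = 2·arctan(0.10223) ≈ 11.6745°.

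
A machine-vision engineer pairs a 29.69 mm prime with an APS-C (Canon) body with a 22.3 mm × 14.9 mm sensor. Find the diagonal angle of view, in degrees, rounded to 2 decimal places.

Sensor diagonal = √(22.3² + 14.9²) = √719.3000 ≈ 26.8198 mm.
Angle of view α = 2·arctan(d/2f) with d = 26.8198 mm and f = 29.69 mm.
d/2f = 0.45166; arctan(0.45166) ≈ 24.3069°, so α ≈ 48.6139°.

48.61°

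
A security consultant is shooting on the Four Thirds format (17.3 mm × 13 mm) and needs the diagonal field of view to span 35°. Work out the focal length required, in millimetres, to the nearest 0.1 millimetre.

34.3 mm

Sensor diagonal = √(17.3² + 13²) = √468.2900 ≈ 21.6400 mm.
From α = 2·arctan(d/2f) we get f = d / (2·tan(α/2)).
With d = 21.6400 mm and α/2 = 17.5°, tan(α/2) ≈ 0.31530, so f ≈ 21.6400 / 0.63060 ≈ 34.3167 mm.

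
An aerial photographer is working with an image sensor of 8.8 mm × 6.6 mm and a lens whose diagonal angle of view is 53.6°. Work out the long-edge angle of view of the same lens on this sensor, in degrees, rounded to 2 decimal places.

Sensor diagonal = √(8.8² + 6.6²) = √121.0000 ≈ 11.0000 mm.
From the diagonal AOV: f = 11.0000 / (2·tan(26.8°)) = 11.0000 / 1.01027 ≈ 10.8881 mm.
Long-edge AOV = 2·arctan(8.8 / (2 × 10.8881)) = 2·arctan(0.40411) ≈ 44.0082°.

44.01°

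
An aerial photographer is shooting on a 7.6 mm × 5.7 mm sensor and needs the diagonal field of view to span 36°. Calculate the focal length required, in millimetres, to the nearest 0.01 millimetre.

14.62 mm

Sensor diagonal = √(7.6² + 5.7²) = √90.2500 ≈ 9.5000 mm.
From α = 2·arctan(d/2f) we get f = d / (2·tan(α/2)).
With d = 9.5000 mm and α/2 = 18°, tan(α/2) ≈ 0.32492, so f ≈ 9.5000 / 0.64984 ≈ 14.6190 mm.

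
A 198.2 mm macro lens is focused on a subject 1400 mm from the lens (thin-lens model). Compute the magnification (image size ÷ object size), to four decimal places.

Thin lens: 1/f = 1/dₒ + 1/dᵢ → 1/dᵢ = 1/198.2 − 1/1400 = 0.0043311 mm⁻¹, so dᵢ ≈ 230.8870 mm.
Magnification m = dᵢ/dₒ = 230.8870/1400 ≈ 0.16492.

0.1649×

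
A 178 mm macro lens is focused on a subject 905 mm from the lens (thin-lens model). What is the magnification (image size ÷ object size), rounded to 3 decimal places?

0.245×

Thin lens: 1/f = 1/dₒ + 1/dᵢ → 1/dᵢ = 1/178 − 1/905 = 0.0045130 mm⁻¹, so dᵢ ≈ 221.5818 mm.
Magnification m = dᵢ/dₒ = 221.5818/905 ≈ 0.24484.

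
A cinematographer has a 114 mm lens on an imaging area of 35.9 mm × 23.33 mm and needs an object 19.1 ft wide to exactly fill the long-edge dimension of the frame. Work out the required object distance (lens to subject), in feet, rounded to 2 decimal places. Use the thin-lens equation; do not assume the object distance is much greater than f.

W: 19.1 ft × 304.8 mm/ft = 5821.68 mm.
Magnification m = w/W = dᵢ/dₒ; combined with 1/f = 1/dₒ + 1/dᵢ this gives dₒ = f·(1 + W/w).
dₒ = 114 mm × (1 + 5821.68/35.9) = 114 × 163.1638 ≈ 18600.671 mm = 18600.671/304.8 ft = 61.0258 ft.

61.03 ft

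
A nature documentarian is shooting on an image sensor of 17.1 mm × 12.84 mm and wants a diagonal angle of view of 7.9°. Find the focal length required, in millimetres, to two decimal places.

Sensor diagonal = √(17.1² + 12.84²) = √457.2756 ≈ 21.3840 mm.
From α = 2·arctan(d/2f) we get f = d / (2·tan(α/2)).
With d = 21.3840 mm and α/2 = 3.95°, tan(α/2) ≈ 0.06905, so f ≈ 21.3840 / 0.13810 ≈ 154.8445 mm.

154.84 mm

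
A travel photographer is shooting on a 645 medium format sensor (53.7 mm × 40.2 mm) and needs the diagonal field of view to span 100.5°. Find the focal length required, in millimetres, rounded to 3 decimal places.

Sensor diagonal = √(53.7² + 40.2²) = √4499.7300 ≈ 67.0800 mm.
From α = 2·arctan(d/2f) we get f = d / (2·tan(α/2)).
With d = 67.0800 mm and α/2 = 50.25°, tan(α/2) ≈ 1.20237, so f ≈ 67.0800 / 2.40474 ≈ 27.8949 mm.

27.895 mm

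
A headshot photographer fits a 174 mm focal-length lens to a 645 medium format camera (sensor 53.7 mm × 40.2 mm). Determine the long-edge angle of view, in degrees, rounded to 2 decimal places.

17.54°

Angle of view α = 2·arctan(w/2f) with w = 53.7 mm and f = 174 mm.
w/2f = 0.15431; arctan(0.15431) ≈ 8.7721°, so α ≈ 17.5443°.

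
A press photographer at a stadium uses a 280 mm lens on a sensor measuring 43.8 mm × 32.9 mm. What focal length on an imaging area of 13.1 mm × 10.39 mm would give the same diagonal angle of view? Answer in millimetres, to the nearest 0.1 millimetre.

Sensor diagonal = √(43.8² + 32.9²) = √3000.8500 ≈ 54.7800 mm.
Sensor diagonal = √(13.1² + 10.39²) = √279.5621 ≈ 16.7201 mm.
Equal angle of view means equal diagonal/f ratio, so f₂ = f₁ · (diagonal₂/diagonal₁) = 280 × 16.7201/54.7800.
f₂ = 280 × 0.30522 ≈ 85.462 mm.

85.5 mm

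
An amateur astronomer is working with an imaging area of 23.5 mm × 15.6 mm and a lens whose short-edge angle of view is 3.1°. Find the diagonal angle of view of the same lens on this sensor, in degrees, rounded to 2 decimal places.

From the short-edge AOV: f = 15.6 / (2·tan(1.55°)) = 15.6 / 0.05412 ≈ 288.2568 mm.
Sensor diagonal = √(23.5² + 15.6²) = √795.6100 ≈ 28.2066 mm.
Diagonal AOV = 2·arctan(28.2066 / (2 × 288.2568)) = 2·arctan(0.04893) ≈ 5.6021°.

5.60°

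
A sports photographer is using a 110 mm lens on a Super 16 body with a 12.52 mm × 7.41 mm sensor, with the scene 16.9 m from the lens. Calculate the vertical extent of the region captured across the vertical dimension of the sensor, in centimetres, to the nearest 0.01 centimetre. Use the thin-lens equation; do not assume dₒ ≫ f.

113.10 cm

dₒ: 16.9 m = 16900 mm.
Similar triangles through the lens centre give W/dₒ = h/dᵢ; with 1/f = 1/dₒ + 1/dᵢ this gives W = h·(dₒ − f)/f.
W = 7.41 mm × (16900 − 110) / 110 = 7.41 × 152.6364 ≈ 1131.035 mm = 113.104 cm.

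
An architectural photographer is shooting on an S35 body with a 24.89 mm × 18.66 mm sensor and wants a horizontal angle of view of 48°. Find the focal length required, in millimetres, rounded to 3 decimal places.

27.952 mm

From α = 2·arctan(w/2f) we get f = w / (2·tan(α/2)).
With w = 24.89 mm and α/2 = 24°, tan(α/2) ≈ 0.44523, so f ≈ 24.89 / 0.89046 ≈ 27.9519 mm.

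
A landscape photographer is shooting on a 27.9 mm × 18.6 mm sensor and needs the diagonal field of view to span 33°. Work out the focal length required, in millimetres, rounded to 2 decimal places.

56.60 mm

Sensor diagonal = √(27.9² + 18.6²) = √1124.3700 ≈ 33.5316 mm.
From α = 2·arctan(d/2f) we get f = d / (2·tan(α/2)).
With d = 33.5316 mm and α/2 = 16.5°, tan(α/2) ≈ 0.29621, so f ≈ 33.5316 / 0.59243 ≈ 56.6004 mm.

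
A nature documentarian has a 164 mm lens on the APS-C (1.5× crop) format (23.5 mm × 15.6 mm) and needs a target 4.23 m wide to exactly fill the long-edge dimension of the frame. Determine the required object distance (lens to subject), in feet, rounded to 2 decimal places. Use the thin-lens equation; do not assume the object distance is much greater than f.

W: 4.23 m = 4230 mm.
Magnification m = w/W = dᵢ/dₒ; combined with 1/f = 1/dₒ + 1/dᵢ this gives dₒ = f·(1 + W/w).
dₒ = 164 mm × (1 + 4230/23.5) = 164 × 181.0000 ≈ 29684.000 mm = 29684.000/304.8 ft = 97.3885 ft.

97.39 ft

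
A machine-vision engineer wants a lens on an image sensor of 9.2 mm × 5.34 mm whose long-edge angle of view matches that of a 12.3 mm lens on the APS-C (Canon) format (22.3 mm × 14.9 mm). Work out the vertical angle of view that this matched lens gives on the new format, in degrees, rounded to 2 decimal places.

55.50°

Equal long-edge AOV ⇒ f₂ = f₁ · 9.2/22.3 = 12.3 × 0.41256 ≈ 5.0744 mm.
Vertical AOV on the new format = 2·arctan(5.34 / (2 × 5.0744)) = 2·arctan(0.52617) ≈ 55.5037°.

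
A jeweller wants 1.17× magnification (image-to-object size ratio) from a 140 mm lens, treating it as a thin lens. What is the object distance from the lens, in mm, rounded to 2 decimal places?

With m = dᵢ/dₒ and 1/f = 1/dₒ + 1/dᵢ, substituting dᵢ = m·dₒ gives 1/f = (1 + 1/m)/dₒ, hence dₒ = f·(1 + 1/m).
dₒ = 140 × (1 + 1/1.17) = 140 × 1.85470 ≈ 259.658 mm.

259.66 mm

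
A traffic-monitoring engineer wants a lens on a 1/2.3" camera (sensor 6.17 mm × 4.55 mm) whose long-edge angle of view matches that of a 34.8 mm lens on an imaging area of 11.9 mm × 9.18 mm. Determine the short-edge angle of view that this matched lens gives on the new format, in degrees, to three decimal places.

14.372°

Equal long-edge AOV ⇒ f₂ = f₁ · 6.17/11.9 = 34.8 × 0.51849 ≈ 18.0434 mm.
Short-edge AOV on the new format = 2·arctan(4.55 / (2 × 18.0434)) = 2·arctan(0.12609) ≈ 14.3725°.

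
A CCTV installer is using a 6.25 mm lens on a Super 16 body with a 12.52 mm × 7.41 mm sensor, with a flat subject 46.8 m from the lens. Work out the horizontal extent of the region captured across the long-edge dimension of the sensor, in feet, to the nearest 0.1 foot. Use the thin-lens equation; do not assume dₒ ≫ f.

307.5 ft

dₒ: 46.8 m = 46800 mm.
Similar triangles through the lens centre give W/dₒ = w/dᵢ; with 1/f = 1/dₒ + 1/dᵢ this gives W = w·(dₒ − f)/f.
W = 12.52 mm × (46800 − 6.25) / 6.25 = 12.52 × 7487.0000 ≈ 93737.240 mm = 93737.240/304.8 ft = 307.537 ft.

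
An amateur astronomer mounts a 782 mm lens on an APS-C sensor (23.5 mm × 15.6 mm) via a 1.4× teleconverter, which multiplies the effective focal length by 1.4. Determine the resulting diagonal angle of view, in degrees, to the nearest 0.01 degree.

Effective focal length f = 782 × 1.4 = 1094.8 mm.
Sensor diagonal = √(23.5² + 15.6²) = √795.6100 ≈ 28.2066 mm.
α = 2·arctan(28.207 / (2 × 1094.8)) = 2·arctan(0.01288) ≈ 1.4761°.

1.48°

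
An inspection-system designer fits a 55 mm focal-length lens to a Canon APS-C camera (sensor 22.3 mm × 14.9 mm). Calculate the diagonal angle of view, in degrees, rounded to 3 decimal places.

Sensor diagonal = √(22.3² + 14.9²) = √719.3000 ≈ 26.8198 mm.
Angle of view α = 2·arctan(d/2f) with d = 26.8198 mm and f = 55 mm.
d/2f = 0.24382; arctan(0.24382) ≈ 13.7023°, so α ≈ 27.4046°.

27.405°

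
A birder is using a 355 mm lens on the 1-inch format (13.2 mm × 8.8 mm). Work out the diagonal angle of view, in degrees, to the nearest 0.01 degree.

2.56°

Sensor diagonal = √(13.2² + 8.8²) = √251.6800 ≈ 15.8644 mm.
Angle of view α = 2·arctan(d/2f) with d = 15.8644 mm and f = 355 mm.
d/2f = 0.02234; arctan(0.02234) ≈ 1.2800°, so α ≈ 2.5600°.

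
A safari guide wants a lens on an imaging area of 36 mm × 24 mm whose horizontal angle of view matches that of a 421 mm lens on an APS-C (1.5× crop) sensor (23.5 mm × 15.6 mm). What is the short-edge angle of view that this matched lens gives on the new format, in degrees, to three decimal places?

Equal horizontal AOV ⇒ f₂ = f₁ · 36/23.5 = 421 × 1.53191 ≈ 644.9362 mm.
Short-edge AOV on the new format = 2·arctan(24 / (2 × 644.9362)) = 2·arctan(0.01861) ≈ 2.1319°.

2.132°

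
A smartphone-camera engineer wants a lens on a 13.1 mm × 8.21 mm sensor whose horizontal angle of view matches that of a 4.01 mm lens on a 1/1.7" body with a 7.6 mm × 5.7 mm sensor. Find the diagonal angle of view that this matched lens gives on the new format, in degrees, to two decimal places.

Equal horizontal AOV ⇒ f₂ = f₁ · 13.1/7.6 = 4.01 × 1.72368 ≈ 6.9120 mm.
Sensor diagonal = √(13.1² + 8.21²) = √239.0141 ≈ 15.4601 mm.
Diagonal AOV on the new format = 2·arctan(15.4601 / (2 × 6.9120)) = 2·arctan(1.11836) ≈ 96.3957°.

96.40°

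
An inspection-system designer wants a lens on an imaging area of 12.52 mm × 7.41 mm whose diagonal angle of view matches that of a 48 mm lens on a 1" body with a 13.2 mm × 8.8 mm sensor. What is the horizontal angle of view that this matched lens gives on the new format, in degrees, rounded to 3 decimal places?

Sensor diagonal = √(13.2² + 8.8²) = √251.6800 ≈ 15.8644 mm.
Sensor diagonal = √(12.52² + 7.41²) = √211.6585 ≈ 14.5485 mm.
Equal diagonal AOV ⇒ f₂ = f₁ · 14.5485/15.8644 = 48 × 0.91705 ≈ 44.0184 mm.
Horizontal AOV on the new format = 2·arctan(12.52 / (2 × 44.0184)) = 2·arctan(0.14221) ≈ 16.1879°.

16.188°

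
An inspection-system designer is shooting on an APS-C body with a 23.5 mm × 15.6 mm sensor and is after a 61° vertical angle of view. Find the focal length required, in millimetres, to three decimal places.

From α = 2·arctan(h/2f) we get f = h / (2·tan(α/2)).
With h = 15.6 mm and α/2 = 30.5°, tan(α/2) ≈ 0.58905, so f ≈ 15.6 / 1.17809 ≈ 13.2418 mm.

13.242 mm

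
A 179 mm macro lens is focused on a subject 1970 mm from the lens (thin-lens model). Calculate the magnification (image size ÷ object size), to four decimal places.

0.0999×

Thin lens: 1/f = 1/dₒ + 1/dᵢ → 1/dᵢ = 1/179 − 1/1970 = 0.0050790 mm⁻¹, so dᵢ ≈ 196.8900 mm.
Magnification m = dᵢ/dₒ = 196.8900/1970 ≈ 0.09994.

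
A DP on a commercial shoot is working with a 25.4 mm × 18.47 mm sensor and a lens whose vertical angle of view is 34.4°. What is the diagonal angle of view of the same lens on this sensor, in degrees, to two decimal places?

55.52°

From the vertical AOV: f = 18.47 / (2·tan(17.2°)) = 18.47 / 0.61910 ≈ 29.8335 mm.
Sensor diagonal = √(25.4² + 18.47²) = √986.3009 ≈ 31.4054 mm.
Diagonal AOV = 2·arctan(31.4054 / (2 × 29.8335)) = 2·arctan(0.52635) ≈ 55.5198°.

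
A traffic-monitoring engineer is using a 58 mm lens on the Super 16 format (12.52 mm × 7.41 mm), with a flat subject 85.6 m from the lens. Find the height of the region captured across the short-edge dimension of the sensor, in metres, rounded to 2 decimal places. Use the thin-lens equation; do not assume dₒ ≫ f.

10.93 m

dₒ: 85.6 m = 85600 mm.
Similar triangles through the lens centre give W/dₒ = h/dᵢ; with 1/f = 1/dₒ + 1/dᵢ this gives W = h·(dₒ − f)/f.
W = 7.41 mm × (85600 − 58) / 58 = 7.41 × 1474.8621 ≈ 10928.728 mm = 10.9287 m.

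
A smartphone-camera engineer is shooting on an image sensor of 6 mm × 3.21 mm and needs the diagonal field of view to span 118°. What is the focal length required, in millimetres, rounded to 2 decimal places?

2.04 mm

Sensor diagonal = √(6² + 3.21²) = √46.3041 ≈ 6.8047 mm.
From α = 2·arctan(d/2f) we get f = d / (2·tan(α/2)).
With d = 6.8047 mm and α/2 = 59°, tan(α/2) ≈ 1.66428, so f ≈ 6.8047 / 3.32856 ≈ 2.0443 mm.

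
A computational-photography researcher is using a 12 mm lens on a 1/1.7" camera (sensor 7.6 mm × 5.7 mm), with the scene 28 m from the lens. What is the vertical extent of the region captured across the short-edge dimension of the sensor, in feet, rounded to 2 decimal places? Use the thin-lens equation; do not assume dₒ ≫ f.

dₒ: 28 m = 28000 mm.
Similar triangles through the lens centre give W/dₒ = h/dᵢ; with 1/f = 1/dₒ + 1/dᵢ this gives W = h·(dₒ − f)/f.
W = 5.7 mm × (28000 − 12) / 12 = 5.7 × 2332.3333 ≈ 13294.300 mm = 13294.300/304.8 ft = 43.6165 ft.

43.62 ft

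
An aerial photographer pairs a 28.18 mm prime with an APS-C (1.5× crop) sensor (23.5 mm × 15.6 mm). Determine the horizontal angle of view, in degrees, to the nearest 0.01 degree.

45.27°

Angle of view α = 2·arctan(w/2f) with w = 23.5 mm and f = 28.18 mm.
w/2f = 0.41696; arctan(0.41696) ≈ 22.6343°, so α ≈ 45.2686°.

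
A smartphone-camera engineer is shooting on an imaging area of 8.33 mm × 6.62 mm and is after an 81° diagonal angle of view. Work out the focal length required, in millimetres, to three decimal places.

6.229 mm

Sensor diagonal = √(8.33² + 6.62²) = √113.2133 ≈ 10.6402 mm.
From α = 2·arctan(d/2f) we get f = d / (2·tan(α/2)).
With d = 10.6402 mm and α/2 = 40.5°, tan(α/2) ≈ 0.85408, so f ≈ 10.6402 / 1.70816 ≈ 6.2290 mm.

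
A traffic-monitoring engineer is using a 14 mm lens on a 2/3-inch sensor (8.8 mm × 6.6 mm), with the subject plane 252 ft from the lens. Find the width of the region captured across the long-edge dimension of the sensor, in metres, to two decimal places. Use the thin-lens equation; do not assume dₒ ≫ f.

dₒ: 252 ft × 304.8 mm/ft = 76809.60 mm.
Similar triangles through the lens centre give W/dₒ = w/dᵢ; with 1/f = 1/dₒ + 1/dᵢ this gives W = w·(dₒ − f)/f.
W = 8.8 mm × (76809.6 − 14) / 14 = 8.8 × 5485.3998 ≈ 48271.518 mm = 48.2715 m.

48.27 m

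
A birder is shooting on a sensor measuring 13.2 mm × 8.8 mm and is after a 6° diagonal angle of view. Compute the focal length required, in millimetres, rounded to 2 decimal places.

151.36 mm

Sensor diagonal = √(13.2² + 8.8²) = √251.6800 ≈ 15.8644 mm.
From α = 2·arctan(d/2f) we get f = d / (2·tan(α/2)).
With d = 15.8644 mm and α/2 = 3°, tan(α/2) ≈ 0.05241, so f ≈ 15.8644 / 0.10482 ≈ 151.3556 mm.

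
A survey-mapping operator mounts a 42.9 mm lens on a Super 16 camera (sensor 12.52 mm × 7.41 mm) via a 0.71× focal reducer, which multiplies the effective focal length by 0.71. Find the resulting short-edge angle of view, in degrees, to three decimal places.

Effective focal length f = 42.9 × 0.71 = 30.459 mm.
α = 2·arctan(7.41 / (2 × 30.459)) = 2·arctan(0.12164) ≈ 13.8707°.

13.871°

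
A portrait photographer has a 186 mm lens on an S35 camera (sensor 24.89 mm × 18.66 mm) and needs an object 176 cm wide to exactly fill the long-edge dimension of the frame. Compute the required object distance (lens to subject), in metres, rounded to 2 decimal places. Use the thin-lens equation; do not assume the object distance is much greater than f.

13.34 m

W: 176 cm = 1760 mm.
Magnification m = w/W = dᵢ/dₒ; combined with 1/f = 1/dₒ + 1/dᵢ this gives dₒ = f·(1 + W/w).
dₒ = 186 mm × (1 + 1760/24.89) = 186 × 71.7111 ≈ 13338.270 mm = 13.3383 m.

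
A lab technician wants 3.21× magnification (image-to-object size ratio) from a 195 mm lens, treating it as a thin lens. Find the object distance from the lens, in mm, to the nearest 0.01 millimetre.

With m = dᵢ/dₒ and 1/f = 1/dₒ + 1/dᵢ, substituting dᵢ = m·dₒ gives 1/f = (1 + 1/m)/dₒ, hence dₒ = f·(1 + 1/m).
dₒ = 195 × (1 + 1/3.21) = 195 × 1.31153 ≈ 255.748 mm.

255.75 mm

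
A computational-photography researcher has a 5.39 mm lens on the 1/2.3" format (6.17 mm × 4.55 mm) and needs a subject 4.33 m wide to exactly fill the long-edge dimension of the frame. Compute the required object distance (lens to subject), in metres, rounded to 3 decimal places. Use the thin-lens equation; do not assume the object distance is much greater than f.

W: 4.33 m = 4330 mm.
Magnification m = w/W = dᵢ/dₒ; combined with 1/f = 1/dₒ + 1/dᵢ this gives dₒ = f·(1 + W/w).
dₒ = 5.39 mm × (1 + 4330/6.17) = 5.39 × 702.7828 ≈ 3787.999 mm = 3.788 m.

3.788 m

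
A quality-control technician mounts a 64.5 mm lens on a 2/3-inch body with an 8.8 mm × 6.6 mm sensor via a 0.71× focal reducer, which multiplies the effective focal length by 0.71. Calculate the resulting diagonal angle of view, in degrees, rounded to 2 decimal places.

Effective focal length f = 64.5 × 0.71 = 45.795 mm.
Sensor diagonal = √(8.8² + 6.6²) = √121.0000 ≈ 11.0000 mm.
α = 2·arctan(11.000 / (2 × 45.795)) = 2·arctan(0.12010) ≈ 13.6969°.

13.70°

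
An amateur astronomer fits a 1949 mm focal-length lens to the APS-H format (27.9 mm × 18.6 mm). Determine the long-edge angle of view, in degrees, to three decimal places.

Angle of view α = 2·arctan(w/2f) with w = 27.9 mm and f = 1949 mm.
w/2f = 0.00716; arctan(0.00716) ≈ 0.4101°, so α ≈ 0.8202°.

0.820°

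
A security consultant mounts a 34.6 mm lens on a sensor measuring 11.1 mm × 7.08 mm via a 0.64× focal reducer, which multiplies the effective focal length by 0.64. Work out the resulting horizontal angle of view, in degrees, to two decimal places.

Effective focal length f = 34.6 × 0.64 = 22.144 mm.
α = 2·arctan(11.1 / (2 × 22.144)) = 2·arctan(0.25063) ≈ 28.1407°.

28.14°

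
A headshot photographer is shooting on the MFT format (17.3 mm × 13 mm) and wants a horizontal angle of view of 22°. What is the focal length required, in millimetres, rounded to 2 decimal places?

From α = 2·arctan(w/2f) we get f = w / (2·tan(α/2)).
With w = 17.3 mm and α/2 = 11°, tan(α/2) ≈ 0.19438, so f ≈ 17.3 / 0.38876 ≈ 44.5004 mm.

44.50 mm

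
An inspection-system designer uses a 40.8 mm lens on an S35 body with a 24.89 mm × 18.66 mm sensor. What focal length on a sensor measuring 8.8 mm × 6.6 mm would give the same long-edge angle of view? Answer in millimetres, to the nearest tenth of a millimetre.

14.4 mm

Equal angle of view means equal width/f ratio, so f₂ = f₁ · (width₂/width₁) = 40.8 × 8.8/24.89.
f₂ = 40.8 × 0.35356 ≈ 14.425 mm.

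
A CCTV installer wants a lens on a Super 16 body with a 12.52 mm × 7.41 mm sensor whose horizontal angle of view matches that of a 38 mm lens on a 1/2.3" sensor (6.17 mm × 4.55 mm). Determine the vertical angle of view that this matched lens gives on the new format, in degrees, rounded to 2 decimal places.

5.50°

Equal horizontal AOV ⇒ f₂ = f₁ · 12.52/6.17 = 38 × 2.02917 ≈ 77.1086 mm.
Vertical AOV on the new format = 2·arctan(7.41 / (2 × 77.1086)) = 2·arctan(0.04805) ≈ 5.5018°.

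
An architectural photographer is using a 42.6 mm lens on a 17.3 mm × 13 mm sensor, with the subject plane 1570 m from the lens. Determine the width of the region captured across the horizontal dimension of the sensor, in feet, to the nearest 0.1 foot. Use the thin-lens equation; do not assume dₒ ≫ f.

2091.7 ft

dₒ: 1570 m = 1.57e+06 mm.
Similar triangles through the lens centre give W/dₒ = w/dᵢ; with 1/f = 1/dₒ + 1/dᵢ this gives W = w·(dₒ − f)/f.
W = 17.3 mm × (1.57e+06 − 42.6) / 42.6 = 17.3 × 36853.4601 ≈ 637564.860 mm = 637564.860/304.8 ft = 2091.75 ft.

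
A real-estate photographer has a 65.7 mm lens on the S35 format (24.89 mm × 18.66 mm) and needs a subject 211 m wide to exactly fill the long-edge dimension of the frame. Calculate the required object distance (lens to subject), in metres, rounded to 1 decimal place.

W: 211 m = 211000 mm.
Magnification m = w/W = dᵢ/dₒ; combined with 1/f = 1/dₒ + 1/dᵢ this gives dₒ = f·(1 + W/w).
dₒ = 65.7 mm × (1 + 211000/24.89) = 65.7 × 8478.3001 ≈ 557024.318 mm = 557.024 m.

557.0 m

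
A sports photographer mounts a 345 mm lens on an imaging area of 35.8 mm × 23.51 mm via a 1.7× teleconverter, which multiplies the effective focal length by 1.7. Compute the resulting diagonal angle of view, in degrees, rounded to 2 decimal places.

Effective focal length f = 345 × 1.7 = 586.5 mm.
Sensor diagonal = √(35.8² + 23.51²) = √1834.3601 ≈ 42.8294 mm.
α = 2·arctan(42.829 / (2 × 586.5)) = 2·arctan(0.03651) ≈ 4.1822°.

4.18°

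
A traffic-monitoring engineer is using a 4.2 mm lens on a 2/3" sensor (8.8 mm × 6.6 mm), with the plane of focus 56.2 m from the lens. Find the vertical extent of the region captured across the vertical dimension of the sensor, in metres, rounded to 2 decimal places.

dₒ: 56.2 m = 56200 mm.
Similar triangles through the lens centre give W/dₒ = h/dᵢ; with 1/f = 1/dₒ + 1/dᵢ this gives W = h·(dₒ − f)/f.
W = 6.6 mm × (56200 − 4.2) / 4.2 = 6.6 × 13379.9524 ≈ 88307.686 mm = 88.3077 m.

88.31 m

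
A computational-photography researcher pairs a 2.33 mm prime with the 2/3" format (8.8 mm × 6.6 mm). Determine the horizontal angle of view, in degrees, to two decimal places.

Angle of view α = 2·arctan(w/2f) with w = 8.8 mm and f = 2.33 mm.
w/2f = 1.88841; arctan(1.88841) ≈ 62.0967°, so α ≈ 124.1935°.

124.19°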